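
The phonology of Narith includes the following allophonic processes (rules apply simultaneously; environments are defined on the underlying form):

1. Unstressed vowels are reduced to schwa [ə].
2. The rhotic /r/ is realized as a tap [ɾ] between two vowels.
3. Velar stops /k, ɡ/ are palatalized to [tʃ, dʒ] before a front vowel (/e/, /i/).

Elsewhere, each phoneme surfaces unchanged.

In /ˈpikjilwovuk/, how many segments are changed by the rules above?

Segments that undergo a rule: /i/ → [ə] (rule 1); /o/ → [ə] (rule 1); /u/ → [ə] (rule 1).
All other segments surface unchanged.

3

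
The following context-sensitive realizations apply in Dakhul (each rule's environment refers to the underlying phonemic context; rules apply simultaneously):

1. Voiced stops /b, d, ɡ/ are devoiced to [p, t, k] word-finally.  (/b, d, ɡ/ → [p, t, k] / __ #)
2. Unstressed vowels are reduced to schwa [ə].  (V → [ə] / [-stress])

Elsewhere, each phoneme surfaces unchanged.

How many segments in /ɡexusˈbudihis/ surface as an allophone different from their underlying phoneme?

Segments that undergo a rule: /e/ → [ə] (rule 2); /u/ → [ə] (rule 2); /i/ → [ə] (rule 2); /i/ → [ə] (rule 2).
All other segments surface unchanged.

4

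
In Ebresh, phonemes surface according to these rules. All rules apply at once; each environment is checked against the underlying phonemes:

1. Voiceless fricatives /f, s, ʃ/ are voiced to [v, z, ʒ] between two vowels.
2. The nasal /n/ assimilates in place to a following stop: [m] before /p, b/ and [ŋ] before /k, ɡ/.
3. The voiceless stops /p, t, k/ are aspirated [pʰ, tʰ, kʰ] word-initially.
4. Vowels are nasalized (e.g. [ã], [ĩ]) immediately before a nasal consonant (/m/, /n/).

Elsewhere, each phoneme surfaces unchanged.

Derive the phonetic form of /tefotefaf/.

[tʰevotevaf]

/t/ meets the environment for rule 3 (word-initially) → [tʰ].
/e/ (between /t/ and /f/) fails the environment for rule 4, so it stays [e].
Rule 1 applies to /f/ (between /e/ and /o/: between two vowels) → [v].
/o/ (between /f/ and /t/) fails the environment for rule 4, so it stays [o].
/t/ (between /o/ and /e/) is in the target of rule 3 but the environment (word-initially) is not met → [t].
/e/ (between /t/ and /f/) is in the target of rule 4 but the environment (before a nasal consonant) is not met → [e].
Rule 1 applies to /f/ (between /e/ and /a/: between two vowels) → [v].
/a/ — between /f/ and /f/; rule 4 does not apply here → [a].
/f/ — word-final; rule 1 does not apply here → [f].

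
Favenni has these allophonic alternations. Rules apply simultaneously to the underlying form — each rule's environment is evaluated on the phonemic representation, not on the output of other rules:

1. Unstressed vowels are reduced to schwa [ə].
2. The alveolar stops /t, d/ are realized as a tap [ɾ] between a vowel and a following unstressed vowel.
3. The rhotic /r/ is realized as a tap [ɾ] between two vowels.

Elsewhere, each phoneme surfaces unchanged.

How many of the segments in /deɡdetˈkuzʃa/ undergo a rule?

3

Segments that undergo a rule: /e/ → [ə] (rule 1); /e/ → [ə] (rule 1); /a/ → [ə] (rule 1).
All other segments surface unchanged.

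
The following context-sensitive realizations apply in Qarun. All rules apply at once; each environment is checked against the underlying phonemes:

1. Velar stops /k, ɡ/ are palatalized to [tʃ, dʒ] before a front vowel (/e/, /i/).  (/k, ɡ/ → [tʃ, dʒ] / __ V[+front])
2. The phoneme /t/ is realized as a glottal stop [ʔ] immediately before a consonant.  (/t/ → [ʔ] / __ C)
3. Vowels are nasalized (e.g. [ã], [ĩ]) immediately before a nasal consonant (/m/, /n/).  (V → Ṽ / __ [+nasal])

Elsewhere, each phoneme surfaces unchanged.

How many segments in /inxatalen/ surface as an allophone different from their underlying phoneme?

Segments that undergo a rule: /i/ → [ĩ] (rule 3); /e/ → [ẽ] (rule 3).
All other segments surface unchanged.

2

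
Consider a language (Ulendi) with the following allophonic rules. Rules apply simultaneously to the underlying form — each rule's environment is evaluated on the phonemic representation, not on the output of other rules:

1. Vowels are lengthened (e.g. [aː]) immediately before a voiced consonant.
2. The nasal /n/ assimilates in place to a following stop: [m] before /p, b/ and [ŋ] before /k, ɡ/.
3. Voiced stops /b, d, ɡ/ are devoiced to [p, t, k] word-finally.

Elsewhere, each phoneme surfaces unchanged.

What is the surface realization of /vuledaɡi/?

[vuːleːdaːɡi]

/v/ (word-initial) is unaffected → [v].
/u/ meets the environment for rule 1 (before a voiced consonant) → [uː].
/l/ (between /u/ and /e/) is unaffected → [l].
/e/ meets the environment for rule 1 (before a voiced consonant) → [eː].
/d/ (between /e/ and /a/) fails the environment for rule 3, so it stays [d].
/a/ meets the environment for rule 1 (before a voiced consonant) → [aː].
/ɡ/ (between /a/ and /i/) is in the target of rule 3 but the environment (word-finally) is not met → [ɡ].
/i/ (word-final): rule 1 targets it, but not before a voiced consonant → unchanged [i].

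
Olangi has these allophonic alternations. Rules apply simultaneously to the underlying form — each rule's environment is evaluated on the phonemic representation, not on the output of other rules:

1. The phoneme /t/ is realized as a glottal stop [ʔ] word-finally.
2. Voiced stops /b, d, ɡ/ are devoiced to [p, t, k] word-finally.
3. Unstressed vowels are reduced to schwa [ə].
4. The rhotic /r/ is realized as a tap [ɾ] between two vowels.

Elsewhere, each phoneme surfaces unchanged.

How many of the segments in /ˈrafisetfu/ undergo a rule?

3

Segments that undergo a rule: /i/ → [ə] (rule 3); /e/ → [ə] (rule 3); /u/ → [ə] (rule 3).
All other segments surface unchanged.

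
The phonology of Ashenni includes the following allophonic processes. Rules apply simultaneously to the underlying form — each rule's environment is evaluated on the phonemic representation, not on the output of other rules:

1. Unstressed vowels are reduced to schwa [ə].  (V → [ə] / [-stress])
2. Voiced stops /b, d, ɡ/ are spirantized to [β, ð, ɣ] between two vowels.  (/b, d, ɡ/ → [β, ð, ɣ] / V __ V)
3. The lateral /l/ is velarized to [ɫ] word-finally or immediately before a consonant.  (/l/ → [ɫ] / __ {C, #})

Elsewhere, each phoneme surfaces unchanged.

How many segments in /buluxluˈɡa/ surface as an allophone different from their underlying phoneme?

Segments that undergo a rule: /u/ → [ə] (rule 1); /u/ → [ə] (rule 1); /u/ → [ə] (rule 1); /ɡ/ → [ɣ] (rule 2).
All other segments surface unchanged.

4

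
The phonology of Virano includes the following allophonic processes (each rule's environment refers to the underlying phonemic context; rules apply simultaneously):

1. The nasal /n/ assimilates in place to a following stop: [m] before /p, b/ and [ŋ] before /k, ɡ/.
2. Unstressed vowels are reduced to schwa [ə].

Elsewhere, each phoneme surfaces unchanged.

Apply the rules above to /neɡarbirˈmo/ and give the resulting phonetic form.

[nəɡərbərˈmo]

/n/ (word-initial): rule 1 targets it, but not before a labial or velar stop → unchanged [n].
/e/ meets the environment for rule 2 (in an unstressed syllable) → [ə].
/ɡ/ (between /e/ and /a/): no rule targets it → [ɡ].
/a/ (between /ɡ/ and /r/) occurs in an unstressed syllable → [ə] by rule 2.
/r/ (between /a/ and /b/) is unaffected → [r].
/b/ (between /r/ and /i/): no rule targets it → [b].
/i/ (between /b/ and /r/) occurs in an unstressed syllable → [ə] by rule 2.
/r/ — not in any rule's target class → [r].
/m/ (between /r/ and /o/): no rule targets it → [m].
/o/ (word-final) fails the environment for rule 2, so it stays [o].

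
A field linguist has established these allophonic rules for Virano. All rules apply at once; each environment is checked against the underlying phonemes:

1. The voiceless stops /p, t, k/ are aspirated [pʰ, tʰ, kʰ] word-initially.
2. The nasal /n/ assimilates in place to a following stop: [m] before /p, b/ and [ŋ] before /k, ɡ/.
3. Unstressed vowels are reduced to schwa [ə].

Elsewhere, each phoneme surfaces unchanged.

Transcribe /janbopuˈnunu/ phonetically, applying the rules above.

/a/ (between /j/ and /n/) occurs in an unstressed syllable → [ə] by rule 3.
/n/ (between /a/ and /b/) occurs before a labial or velar stop → [m] by rule 2.
/o/ (between /b/ and /p/) occurs in an unstressed syllable → [ə] by rule 3.
/p/ (between /o/ and /u/) fails the environment for rule 1, so it stays [p].
/u/ (between /p/ and /n/): in an unstressed syllable, so rule 3 applies → [ə].
/n/ — between /u/ and /u/; rule 2 does not apply here → [n].
/u/ — between /n/ and /n/; rule 3 does not apply here → [u].
/n/ (between /u/ and /u/) is in the target of rule 2 but the environment (before a labial or velar stop) is not met → [n].
Rule 3 applies to /u/ (word-final: in an unstressed syllable) → [ə].

[jəmbəpəˈnunə]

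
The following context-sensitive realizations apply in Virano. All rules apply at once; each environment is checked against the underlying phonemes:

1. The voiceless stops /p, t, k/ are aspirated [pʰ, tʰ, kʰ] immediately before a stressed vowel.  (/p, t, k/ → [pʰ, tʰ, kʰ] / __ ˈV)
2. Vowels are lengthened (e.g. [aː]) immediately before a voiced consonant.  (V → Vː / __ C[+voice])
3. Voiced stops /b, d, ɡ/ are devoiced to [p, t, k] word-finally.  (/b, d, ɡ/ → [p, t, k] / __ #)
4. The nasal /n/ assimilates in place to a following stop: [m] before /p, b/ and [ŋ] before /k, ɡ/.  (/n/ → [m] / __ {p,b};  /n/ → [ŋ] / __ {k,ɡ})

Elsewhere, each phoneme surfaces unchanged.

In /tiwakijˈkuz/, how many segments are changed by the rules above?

Segments that undergo a rule: /i/ → [iː] (rule 2); /i/ → [iː] (rule 2); /k/ → [kʰ] (rule 1); /u/ → [uː] (rule 2).
All other segments surface unchanged.

4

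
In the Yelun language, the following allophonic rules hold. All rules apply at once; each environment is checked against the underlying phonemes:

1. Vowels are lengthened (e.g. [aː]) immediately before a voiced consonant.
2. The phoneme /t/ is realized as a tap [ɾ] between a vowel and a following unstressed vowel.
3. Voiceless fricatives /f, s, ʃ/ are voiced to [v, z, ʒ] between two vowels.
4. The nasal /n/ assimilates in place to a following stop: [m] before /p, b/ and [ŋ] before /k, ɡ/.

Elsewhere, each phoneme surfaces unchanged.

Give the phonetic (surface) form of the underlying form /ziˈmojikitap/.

[ziːˈmoːjikiɾap]

/z/ — not in any rule's target class → [z].
/i/ meets the environment for rule 1 (before a voiced consonant) → [iː].
/m/ stays [m].
/o/ meets the environment for rule 1 (before a voiced consonant) → [oː].
/j/ stays [j].
/i/ (between /j/ and /k/) fails the environment for rule 1, so it stays [i].
/k/ — not in any rule's target class → [k].
/i/ — between /k/ and /t/; rule 1 does not apply here → [i].
/t/ meets the environment for rule 2 (between a vowel and a following unstressed vowel) → [ɾ].
/a/ (between /t/ and /p/) is in the target of rule 1 but the environment (before a voiced consonant) is not met → [a].
/p/ — not in any rule's target class → [p].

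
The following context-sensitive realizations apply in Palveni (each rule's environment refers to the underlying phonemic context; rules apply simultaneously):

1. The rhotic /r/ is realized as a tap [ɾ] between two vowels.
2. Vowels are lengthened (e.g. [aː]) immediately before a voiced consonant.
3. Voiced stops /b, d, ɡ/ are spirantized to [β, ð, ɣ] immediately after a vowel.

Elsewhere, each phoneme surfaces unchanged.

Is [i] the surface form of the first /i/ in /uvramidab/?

Rule 2 applies to /i/ (between /m/ and /d/: before a voiced consonant) → [iː].
The actual realization is [iː], not [i].

No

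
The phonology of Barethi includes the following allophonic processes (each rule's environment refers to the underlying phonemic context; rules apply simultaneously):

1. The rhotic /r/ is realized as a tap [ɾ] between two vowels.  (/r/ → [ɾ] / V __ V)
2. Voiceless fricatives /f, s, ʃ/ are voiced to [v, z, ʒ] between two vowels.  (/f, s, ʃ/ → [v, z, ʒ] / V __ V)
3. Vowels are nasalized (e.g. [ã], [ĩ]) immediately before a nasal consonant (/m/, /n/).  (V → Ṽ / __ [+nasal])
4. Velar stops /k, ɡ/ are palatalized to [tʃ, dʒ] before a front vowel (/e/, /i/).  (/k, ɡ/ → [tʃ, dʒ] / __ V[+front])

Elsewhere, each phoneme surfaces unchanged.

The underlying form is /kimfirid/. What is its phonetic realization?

[tʃĩmfiɾid]

/k/ — word-initial, before a front vowel — surfaces as [tʃ] (rule 4).
Rule 3 applies to /i/ (between /k/ and /m/: before a nasal consonant) → [ĩ].
/m/ (between /i/ and /f/) is unaffected → [m].
/f/ — between /m/ and /i/; rule 2 does not apply here → [f].
/i/ — between /f/ and /r/; rule 3 does not apply here → [i].
/r/ (between /i/ and /i/): between two vowels, so rule 1 applies → [ɾ].
/i/ (between /r/ and /d/) fails the environment for rule 3, so it stays [i].
/d/ — not in any rule's target class → [d].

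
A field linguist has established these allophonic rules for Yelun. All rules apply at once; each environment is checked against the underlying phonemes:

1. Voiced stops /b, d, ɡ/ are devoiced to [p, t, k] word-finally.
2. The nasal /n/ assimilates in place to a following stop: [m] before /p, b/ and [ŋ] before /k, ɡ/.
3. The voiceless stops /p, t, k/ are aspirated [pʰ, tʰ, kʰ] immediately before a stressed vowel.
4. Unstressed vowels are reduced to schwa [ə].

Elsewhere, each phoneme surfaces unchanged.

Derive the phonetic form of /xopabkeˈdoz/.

/o/ meets the environment for rule 4 (in an unstressed syllable) → [ə].
/p/ (between /o/ and /a/) is in the target of rule 3 but the environment (immediately before a stressed vowel) is not met → [p].
/a/ meets the environment for rule 4 (in an unstressed syllable) → [ə].
/b/ — between /a/ and /k/; rule 1 does not apply here → [b].
/k/ — between /b/ and /e/; rule 3 does not apply here → [k].
Rule 4 applies to /e/ (between /k/ and /d/: in an unstressed syllable) → [ə].
/d/ (between /e/ and /o/) fails the environment for rule 1, so it stays [d].
/o/ (between /d/ and /z/) fails the environment for rule 4, so it stays [o].

[xəpəbkəˈdoz]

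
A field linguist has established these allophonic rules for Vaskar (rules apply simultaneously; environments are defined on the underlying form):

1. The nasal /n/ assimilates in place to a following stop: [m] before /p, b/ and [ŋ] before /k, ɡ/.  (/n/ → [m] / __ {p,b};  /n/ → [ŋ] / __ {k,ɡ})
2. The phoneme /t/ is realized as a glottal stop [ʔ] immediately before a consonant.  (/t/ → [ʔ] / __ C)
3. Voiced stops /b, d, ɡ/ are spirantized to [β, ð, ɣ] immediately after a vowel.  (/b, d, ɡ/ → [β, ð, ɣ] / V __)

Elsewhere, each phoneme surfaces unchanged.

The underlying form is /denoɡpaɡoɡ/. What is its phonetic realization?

/d/ (word-initial) is in the target of rule 3 but the environment (immediately after a vowel) is not met → [d].
/e/ (between /d/ and /n/): no rule targets it → [e].
/n/ — between /e/ and /o/; rule 1 does not apply here → [n].
/o/ (between /n/ and /ɡ/): no rule targets it → [o].
/ɡ/ meets the environment for rule 3 (immediately after a vowel) → [ɣ].
/p/ stays [p].
/a/ (between /p/ and /ɡ/) is unaffected → [a].
/ɡ/ (between /a/ and /o/) occurs immediately after a vowel → [ɣ] by rule 3.
/o/ (between /ɡ/ and /ɡ/): no rule targets it → [o].
/ɡ/ — word-final, immediately after a vowel — surfaces as [ɣ] (rule 3).

[denoɣpaɣoɣ]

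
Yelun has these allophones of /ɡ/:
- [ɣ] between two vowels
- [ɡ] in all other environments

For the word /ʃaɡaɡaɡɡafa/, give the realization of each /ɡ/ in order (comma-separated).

[ɣ], [ɣ], [ɡ], [ɡ]

Occurrence 1 (position 3): between two vowels → [ɣ].
Occurrence 2 (position 5): between two vowels → [ɣ].
Occurrence 3 (position 7): no conditioning environment matches → elsewhere allophone [ɡ].
Occurrence 4 (position 8): no conditioning environment matches → elsewhere allophone [ɡ].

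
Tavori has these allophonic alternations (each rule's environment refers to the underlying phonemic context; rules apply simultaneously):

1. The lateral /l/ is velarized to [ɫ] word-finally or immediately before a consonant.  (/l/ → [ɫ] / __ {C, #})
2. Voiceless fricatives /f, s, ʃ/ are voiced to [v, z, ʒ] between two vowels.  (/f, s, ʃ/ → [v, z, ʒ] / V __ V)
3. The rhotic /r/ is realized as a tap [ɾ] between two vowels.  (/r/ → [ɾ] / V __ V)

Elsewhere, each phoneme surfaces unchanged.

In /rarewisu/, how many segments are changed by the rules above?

Segments that undergo a rule: /r/ → [ɾ] (rule 3); /s/ → [z] (rule 2).
All other segments surface unchanged.

2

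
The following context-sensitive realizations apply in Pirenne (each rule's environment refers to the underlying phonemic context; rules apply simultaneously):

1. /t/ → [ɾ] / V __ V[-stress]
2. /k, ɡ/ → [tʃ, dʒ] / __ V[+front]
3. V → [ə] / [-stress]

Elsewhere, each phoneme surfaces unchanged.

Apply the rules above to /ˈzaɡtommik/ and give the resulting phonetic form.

[ˈzaɡtəmmək]

/z/ (word-initial): no rule targets it → [z].
/a/ (between /z/ and /ɡ/) is in the target of rule 3 but the environment (in an unstressed syllable) is not met → [a].
/ɡ/ — between /a/ and /t/; rule 2 does not apply here → [ɡ].
/t/ (between /ɡ/ and /o/) is in the target of rule 1 but the environment (between a vowel and a following unstressed vowel) is not met → [t].
/o/ (between /t/ and /m/): in an unstressed syllable, so rule 3 applies → [ə].
/m/ — not in any rule's target class → [m].
/m/ stays [m].
/i/ (between /m/ and /k/) occurs in an unstressed syllable → [ə] by rule 3.
/k/ (word-final) fails the environment for rule 2, so it stays [k].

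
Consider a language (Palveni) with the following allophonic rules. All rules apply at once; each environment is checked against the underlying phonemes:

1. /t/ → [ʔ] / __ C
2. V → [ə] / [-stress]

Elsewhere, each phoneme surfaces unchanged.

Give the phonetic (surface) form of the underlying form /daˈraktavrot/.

[dəˈraktəvrət]

/d/ — not in any rule's target class → [d].
/a/ — between /d/ and /r/, in an unstressed syllable — surfaces as [ə] (rule 2).
/r/ (between /a/ and /a/) is unaffected → [r].
/a/ — between /r/ and /k/; rule 2 does not apply here → [a].
/k/ stays [k].
/t/ — between /k/ and /a/; rule 1 does not apply here → [t].
/a/ (between /t/ and /v/): in an unstressed syllable, so rule 2 applies → [ə].
/v/ stays [v].
/r/ stays [r].
/o/ meets the environment for rule 2 (in an unstressed syllable) → [ə].
/t/ — word-final; rule 1 does not apply here → [t].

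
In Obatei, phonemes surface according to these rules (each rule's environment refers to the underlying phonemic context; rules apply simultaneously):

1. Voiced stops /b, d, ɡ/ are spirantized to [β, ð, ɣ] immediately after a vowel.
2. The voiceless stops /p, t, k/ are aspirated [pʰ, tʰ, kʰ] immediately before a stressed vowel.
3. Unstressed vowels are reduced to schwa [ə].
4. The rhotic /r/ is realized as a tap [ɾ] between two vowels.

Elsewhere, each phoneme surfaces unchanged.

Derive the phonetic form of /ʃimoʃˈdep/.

/ʃ/ (word-initial) is unaffected → [ʃ].
/i/ meets the environment for rule 3 (in an unstressed syllable) → [ə].
/m/ — not in any rule's target class → [m].
/o/ meets the environment for rule 3 (in an unstressed syllable) → [ə].
/ʃ/ (between /o/ and /d/): no rule targets it → [ʃ].
/d/ (between /ʃ/ and /e/) is in the target of rule 1 but the environment (immediately after a vowel) is not met → [d].
/e/ (between /d/ and /p/) is in the target of rule 3 but the environment (in an unstressed syllable) is not met → [e].
/p/ (word-final) is in the target of rule 2 but the environment (immediately before a stressed vowel) is not met → [p].

[ʃəməʃˈdep]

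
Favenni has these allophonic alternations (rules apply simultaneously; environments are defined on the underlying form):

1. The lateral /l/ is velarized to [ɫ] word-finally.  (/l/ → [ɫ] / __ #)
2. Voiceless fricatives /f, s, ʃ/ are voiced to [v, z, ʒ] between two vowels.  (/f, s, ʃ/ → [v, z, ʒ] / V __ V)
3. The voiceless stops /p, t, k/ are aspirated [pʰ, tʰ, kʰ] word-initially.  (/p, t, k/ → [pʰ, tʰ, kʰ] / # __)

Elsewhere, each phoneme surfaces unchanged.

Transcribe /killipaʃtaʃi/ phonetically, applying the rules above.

Rule 3 applies to /k/ (word-initial: word-initially) → [kʰ].
/l/ (between /i/ and /l/): rule 1 targets it, but not word-finally → unchanged [l].
/l/ — between /l/ and /i/; rule 1 does not apply here → [l].
/p/ (between /i/ and /a/) is in the target of rule 3 but the environment (word-initially) is not met → [p].
/ʃ/ (between /a/ and /t/): rule 2 targets it, but not between two vowels → unchanged [ʃ].
/t/ (between /ʃ/ and /a/) fails the environment for rule 3, so it stays [t].
/ʃ/ (between /a/ and /i/): between two vowels, so rule 2 applies → [ʒ].

[kʰillipaʃtaʒi]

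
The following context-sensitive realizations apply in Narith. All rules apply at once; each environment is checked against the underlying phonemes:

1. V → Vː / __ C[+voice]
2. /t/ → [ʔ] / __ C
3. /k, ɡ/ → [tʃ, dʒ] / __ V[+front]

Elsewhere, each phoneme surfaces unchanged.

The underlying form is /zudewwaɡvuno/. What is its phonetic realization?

/z/ — not in any rule's target class → [z].
/u/ meets the environment for rule 1 (before a voiced consonant) → [uː].
/d/ (between /u/ and /e/) is unaffected → [d].
/e/ (between /d/ and /w/): before a voiced consonant, so rule 1 applies → [eː].
/w/ stays [w].
/w/ stays [w].
/a/ (between /w/ and /ɡ/): before a voiced consonant, so rule 1 applies → [aː].
/ɡ/ (between /a/ and /v/): rule 3 targets it, but not before a front vowel → unchanged [ɡ].
/v/ stays [v].
/u/ (between /v/ and /n/) occurs before a voiced consonant → [uː] by rule 1.
/n/ stays [n].
/o/ (word-final) is in the target of rule 1 but the environment (before a voiced consonant) is not met → [o].

[zuːdeːwwaːɡvuːno]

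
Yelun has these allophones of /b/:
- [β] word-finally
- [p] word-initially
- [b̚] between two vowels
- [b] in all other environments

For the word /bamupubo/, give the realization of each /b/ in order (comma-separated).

[p], [b̚]

Occurrence 1 (position 1): word-initially → [p].
Occurrence 2 (position 7): between two vowels → [b̚].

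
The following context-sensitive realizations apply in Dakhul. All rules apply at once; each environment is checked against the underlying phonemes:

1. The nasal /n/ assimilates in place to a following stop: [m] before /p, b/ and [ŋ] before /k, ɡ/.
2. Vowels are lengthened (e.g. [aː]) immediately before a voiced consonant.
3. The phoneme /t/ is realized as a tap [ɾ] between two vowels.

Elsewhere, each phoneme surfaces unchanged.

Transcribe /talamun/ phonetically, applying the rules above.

[taːlaːmuːn]

/t/ — word-initial; rule 3 does not apply here → [t].
/a/ (between /t/ and /l/) occurs before a voiced consonant → [aː] by rule 2.
/a/ — between /l/ and /m/, before a voiced consonant — surfaces as [aː] (rule 2).
/u/ (between /m/ and /n/) occurs before a voiced consonant → [uː] by rule 2.
/n/ (word-final) fails the environment for rule 1, so it stays [n].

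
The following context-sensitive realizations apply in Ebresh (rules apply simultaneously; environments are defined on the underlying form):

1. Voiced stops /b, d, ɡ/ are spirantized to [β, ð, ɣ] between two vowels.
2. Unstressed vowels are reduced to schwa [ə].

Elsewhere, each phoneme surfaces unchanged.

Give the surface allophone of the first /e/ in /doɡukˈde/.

[e]

/e/ (word-final) fails the environment for rule 2, so it stays [e].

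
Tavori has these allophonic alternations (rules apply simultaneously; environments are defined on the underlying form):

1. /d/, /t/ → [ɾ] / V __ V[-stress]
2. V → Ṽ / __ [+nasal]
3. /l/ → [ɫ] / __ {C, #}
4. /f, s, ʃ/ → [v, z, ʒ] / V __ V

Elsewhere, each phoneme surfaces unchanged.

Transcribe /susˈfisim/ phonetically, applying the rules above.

[susˈfizĩm]

/s/ — word-initial; rule 4 does not apply here → [s].
/u/ (between /s/ and /s/) is in the target of rule 2 but the environment (before a nasal consonant) is not met → [u].
/s/ (between /u/ and /f/) is in the target of rule 4 but the environment (between two vowels) is not met → [s].
/f/ — between /s/ and /i/; rule 4 does not apply here → [f].
/i/ (between /f/ and /s/) fails the environment for rule 2, so it stays [i].
/s/ (between /i/ and /i/) occurs between two vowels → [z] by rule 4.
/i/ — between /s/ and /m/, before a nasal consonant — surfaces as [ĩ] (rule 2).
/m/ — not in any rule's target class → [m].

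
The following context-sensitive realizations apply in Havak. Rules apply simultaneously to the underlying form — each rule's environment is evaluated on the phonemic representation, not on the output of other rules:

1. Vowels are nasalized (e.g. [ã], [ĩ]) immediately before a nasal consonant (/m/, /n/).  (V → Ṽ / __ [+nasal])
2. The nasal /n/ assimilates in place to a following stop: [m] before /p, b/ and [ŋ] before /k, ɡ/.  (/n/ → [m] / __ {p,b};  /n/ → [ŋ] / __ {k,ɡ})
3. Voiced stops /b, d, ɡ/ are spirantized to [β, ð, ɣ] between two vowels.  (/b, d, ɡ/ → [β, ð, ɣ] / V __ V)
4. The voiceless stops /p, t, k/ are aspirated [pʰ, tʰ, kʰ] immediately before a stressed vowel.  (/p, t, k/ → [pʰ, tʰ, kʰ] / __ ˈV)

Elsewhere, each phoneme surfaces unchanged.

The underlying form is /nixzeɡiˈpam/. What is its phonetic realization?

/n/ (word-initial): rule 2 targets it, but not before a labial or velar stop → unchanged [n].
/i/ (between /n/ and /x/): rule 1 targets it, but not before a nasal consonant → unchanged [i].
/x/ — not in any rule's target class → [x].
/z/ — not in any rule's target class → [z].
/e/ (between /z/ and /ɡ/) is in the target of rule 1 but the environment (before a nasal consonant) is not met → [e].
/ɡ/ — between /e/ and /i/, between two vowels — surfaces as [ɣ] (rule 3).
/i/ (between /ɡ/ and /p/) is in the target of rule 1 but the environment (before a nasal consonant) is not met → [i].
/p/ (between /i/ and /a/) occurs immediately before a stressed vowel → [pʰ] by rule 4.
/a/ (between /p/ and /m/) occurs before a nasal consonant → [ã] by rule 1.
/m/ stays [m].

[nixzeɣiˈpʰãm]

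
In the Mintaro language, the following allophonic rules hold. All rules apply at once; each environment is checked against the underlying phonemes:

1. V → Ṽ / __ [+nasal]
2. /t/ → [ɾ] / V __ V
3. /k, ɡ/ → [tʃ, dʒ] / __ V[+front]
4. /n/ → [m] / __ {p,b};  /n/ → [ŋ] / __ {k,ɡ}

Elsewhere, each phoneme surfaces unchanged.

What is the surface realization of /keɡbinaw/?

Rule 3 applies to /k/ (word-initial: before a front vowel) → [tʃ].
/e/ (between /k/ and /ɡ/) fails the environment for rule 1, so it stays [e].
/ɡ/ (between /e/ and /b/) is in the target of rule 3 but the environment (before a front vowel) is not met → [ɡ].
/b/ (between /ɡ/ and /i/) is unaffected → [b].
/i/ meets the environment for rule 1 (before a nasal consonant) → [ĩ].
/n/ — between /i/ and /a/; rule 4 does not apply here → [n].
/a/ (between /n/ and /w/) fails the environment for rule 1, so it stays [a].
/w/ (word-final) is unaffected → [w].

[tʃeɡbĩnaw]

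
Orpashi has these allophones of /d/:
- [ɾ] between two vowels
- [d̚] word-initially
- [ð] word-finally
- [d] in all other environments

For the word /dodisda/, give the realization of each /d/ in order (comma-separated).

[d̚], [ɾ], [d]

Occurrence 1 (position 1): word-initially → [d̚].
Occurrence 2 (position 3): between two vowels → [ɾ].
Occurrence 3 (position 6): no conditioning environment matches → elsewhere allophone [d].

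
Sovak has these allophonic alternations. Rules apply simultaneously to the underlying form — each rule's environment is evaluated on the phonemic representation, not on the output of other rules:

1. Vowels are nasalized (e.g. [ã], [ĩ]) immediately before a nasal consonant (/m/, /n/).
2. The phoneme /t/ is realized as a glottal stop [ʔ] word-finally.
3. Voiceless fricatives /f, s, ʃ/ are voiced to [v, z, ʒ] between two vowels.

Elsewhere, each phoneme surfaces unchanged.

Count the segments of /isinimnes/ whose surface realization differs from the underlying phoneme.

Segments that undergo a rule: /s/ → [z] (rule 3); /i/ → [ĩ] (rule 1); /i/ → [ĩ] (rule 1).
All other segments surface unchanged.

3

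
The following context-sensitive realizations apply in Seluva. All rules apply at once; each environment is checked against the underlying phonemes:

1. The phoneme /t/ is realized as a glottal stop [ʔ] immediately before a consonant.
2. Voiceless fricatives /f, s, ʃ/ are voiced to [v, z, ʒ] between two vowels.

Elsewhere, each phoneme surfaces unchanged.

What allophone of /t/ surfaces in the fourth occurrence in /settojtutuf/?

/t/ (between /u/ and /u/) is in the target of rule 1 but the environment (immediately before a consonant) is not met → [t].

[t]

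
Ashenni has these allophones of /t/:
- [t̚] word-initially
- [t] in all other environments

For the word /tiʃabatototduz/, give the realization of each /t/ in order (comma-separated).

Occurrence 1 (position 1): word-initially → [t̚].
Occurrence 2 (position 7): no conditioning environment matches → elsewhere allophone [t].
Occurrence 3 (position 9): no conditioning environment matches → elsewhere allophone [t].
Occurrence 4 (position 11): no conditioning environment matches → elsewhere allophone [t].

[t̚], [t], [t], [t]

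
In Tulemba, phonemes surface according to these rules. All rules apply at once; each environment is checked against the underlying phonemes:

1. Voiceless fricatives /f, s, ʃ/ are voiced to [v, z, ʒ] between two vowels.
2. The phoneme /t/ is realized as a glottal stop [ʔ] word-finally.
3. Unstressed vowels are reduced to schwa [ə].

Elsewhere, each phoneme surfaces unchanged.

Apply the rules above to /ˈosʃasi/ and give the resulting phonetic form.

[ˈosʃəzə]

/o/ (word-initial) is in the target of rule 3 but the environment (in an unstressed syllable) is not met → [o].
/s/ (between /o/ and /ʃ/) fails the environment for rule 1, so it stays [s].
/ʃ/ (between /s/ and /a/) fails the environment for rule 1, so it stays [ʃ].
/a/ meets the environment for rule 3 (in an unstressed syllable) → [ə].
/s/ (between /a/ and /i/) occurs between two vowels → [z] by rule 1.
/i/ (word-final): in an unstressed syllable, so rule 3 applies → [ə].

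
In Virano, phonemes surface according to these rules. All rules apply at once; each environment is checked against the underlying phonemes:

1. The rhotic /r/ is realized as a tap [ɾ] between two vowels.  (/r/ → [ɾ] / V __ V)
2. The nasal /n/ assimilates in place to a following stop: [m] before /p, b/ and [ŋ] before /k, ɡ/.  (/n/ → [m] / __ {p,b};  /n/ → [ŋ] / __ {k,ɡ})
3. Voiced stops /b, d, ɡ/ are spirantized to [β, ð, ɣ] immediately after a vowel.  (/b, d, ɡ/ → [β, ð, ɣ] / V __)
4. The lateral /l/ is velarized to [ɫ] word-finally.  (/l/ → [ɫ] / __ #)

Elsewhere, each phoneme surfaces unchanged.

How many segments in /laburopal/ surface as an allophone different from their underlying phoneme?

3

Segments that undergo a rule: /b/ → [β] (rule 3); /r/ → [ɾ] (rule 1); /l/ → [ɫ] (rule 4).
All other segments surface unchanged.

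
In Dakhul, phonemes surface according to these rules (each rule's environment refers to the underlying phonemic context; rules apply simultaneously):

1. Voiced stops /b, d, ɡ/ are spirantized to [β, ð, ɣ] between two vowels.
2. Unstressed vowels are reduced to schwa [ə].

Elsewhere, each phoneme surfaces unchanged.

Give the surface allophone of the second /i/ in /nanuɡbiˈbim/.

/i/ (between /b/ and /m/): rule 2 targets it, but not in an unstressed syllable → unchanged [i].

[i]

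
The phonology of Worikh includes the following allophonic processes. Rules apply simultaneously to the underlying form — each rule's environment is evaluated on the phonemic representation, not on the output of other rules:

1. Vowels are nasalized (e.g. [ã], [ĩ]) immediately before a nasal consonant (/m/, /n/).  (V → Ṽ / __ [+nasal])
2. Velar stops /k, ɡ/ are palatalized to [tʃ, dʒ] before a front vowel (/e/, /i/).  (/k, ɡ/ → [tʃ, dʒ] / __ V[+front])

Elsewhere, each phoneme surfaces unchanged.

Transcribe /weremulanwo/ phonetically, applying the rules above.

/w/ stays [w].
/e/ (between /w/ and /r/) is in the target of rule 1 but the environment (before a nasal consonant) is not met → [e].
/r/ — not in any rule's target class → [r].
/e/ meets the environment for rule 1 (before a nasal consonant) → [ẽ].
/m/ (between /e/ and /u/) is unaffected → [m].
/u/ (between /m/ and /l/) is in the target of rule 1 but the environment (before a nasal consonant) is not met → [u].
/l/ stays [l].
/a/ — between /l/ and /n/, before a nasal consonant — surfaces as [ã] (rule 1).
/n/ (between /a/ and /w/) is unaffected → [n].
/w/ (between /n/ and /o/): no rule targets it → [w].
/o/ (word-final) is in the target of rule 1 but the environment (before a nasal consonant) is not met → [o].

[werẽmulãnwo]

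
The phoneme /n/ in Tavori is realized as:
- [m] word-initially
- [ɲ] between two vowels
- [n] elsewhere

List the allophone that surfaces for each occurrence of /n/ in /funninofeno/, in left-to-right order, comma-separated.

[n], [n], [ɲ], [ɲ]

Occurrence 1 (position 3): no conditioning environment matches → elsewhere allophone [n].
Occurrence 2 (position 4): no conditioning environment matches → elsewhere allophone [n].
Occurrence 3 (position 6): between two vowels → [ɲ].
Occurrence 4 (position 10): between two vowels → [ɲ].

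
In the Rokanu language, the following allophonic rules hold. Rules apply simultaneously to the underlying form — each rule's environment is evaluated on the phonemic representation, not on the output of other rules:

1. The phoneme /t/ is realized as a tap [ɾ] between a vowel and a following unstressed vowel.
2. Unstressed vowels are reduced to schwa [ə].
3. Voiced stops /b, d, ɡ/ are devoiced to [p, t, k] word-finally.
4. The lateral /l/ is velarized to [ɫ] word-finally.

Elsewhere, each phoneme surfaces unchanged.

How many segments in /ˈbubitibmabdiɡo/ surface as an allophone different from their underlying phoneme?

Segments that undergo a rule: /i/ → [ə] (rule 2); /t/ → [ɾ] (rule 1); /i/ → [ə] (rule 2); /a/ → [ə] (rule 2); /i/ → [ə] (rule 2); /o/ → [ə] (rule 2).
All other segments surface unchanged.

6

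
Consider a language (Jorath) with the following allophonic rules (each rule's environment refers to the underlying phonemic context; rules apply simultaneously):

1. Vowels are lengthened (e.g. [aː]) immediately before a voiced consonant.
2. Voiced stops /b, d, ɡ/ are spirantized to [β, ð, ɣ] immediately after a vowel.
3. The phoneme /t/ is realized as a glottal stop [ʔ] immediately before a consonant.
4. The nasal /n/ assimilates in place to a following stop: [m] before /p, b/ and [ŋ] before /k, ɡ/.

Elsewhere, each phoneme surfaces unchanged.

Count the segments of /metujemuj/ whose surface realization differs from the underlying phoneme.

3

Segments that undergo a rule: /u/ → [uː] (rule 1); /e/ → [eː] (rule 1); /u/ → [uː] (rule 1).
All other segments surface unchanged.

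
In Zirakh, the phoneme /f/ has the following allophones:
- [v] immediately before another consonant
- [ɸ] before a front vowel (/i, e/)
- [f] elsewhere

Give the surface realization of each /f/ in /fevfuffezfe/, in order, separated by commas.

[ɸ], [f], [v], [ɸ], [ɸ]

Occurrence 1 (position 1): before a front vowel (/i, e/) → [ɸ].
Occurrence 2 (position 4): no conditioning environment matches → elsewhere allophone [f].
Occurrence 3 (position 6): immediately before another consonant → [v].
Occurrence 4 (position 7): before a front vowel (/i, e/) → [ɸ].
Occurrence 5 (position 10): before a front vowel (/i, e/) → [ɸ].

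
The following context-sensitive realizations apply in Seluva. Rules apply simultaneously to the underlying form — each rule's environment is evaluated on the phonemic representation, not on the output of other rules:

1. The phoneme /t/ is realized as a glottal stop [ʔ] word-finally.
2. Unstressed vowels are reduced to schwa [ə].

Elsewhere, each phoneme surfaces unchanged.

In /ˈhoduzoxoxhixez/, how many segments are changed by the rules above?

Segments that undergo a rule: /u/ → [ə] (rule 2); /o/ → [ə] (rule 2); /o/ → [ə] (rule 2); /i/ → [ə] (rule 2); /e/ → [ə] (rule 2).
All other segments surface unchanged.

5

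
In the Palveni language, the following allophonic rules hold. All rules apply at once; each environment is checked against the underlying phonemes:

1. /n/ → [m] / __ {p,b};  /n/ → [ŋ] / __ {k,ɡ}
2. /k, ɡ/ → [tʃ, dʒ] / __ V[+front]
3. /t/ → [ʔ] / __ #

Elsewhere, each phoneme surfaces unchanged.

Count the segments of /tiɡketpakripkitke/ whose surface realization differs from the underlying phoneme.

Segments that undergo a rule: /k/ → [tʃ] (rule 2); /k/ → [tʃ] (rule 2); /k/ → [tʃ] (rule 2).
All other segments surface unchanged.

3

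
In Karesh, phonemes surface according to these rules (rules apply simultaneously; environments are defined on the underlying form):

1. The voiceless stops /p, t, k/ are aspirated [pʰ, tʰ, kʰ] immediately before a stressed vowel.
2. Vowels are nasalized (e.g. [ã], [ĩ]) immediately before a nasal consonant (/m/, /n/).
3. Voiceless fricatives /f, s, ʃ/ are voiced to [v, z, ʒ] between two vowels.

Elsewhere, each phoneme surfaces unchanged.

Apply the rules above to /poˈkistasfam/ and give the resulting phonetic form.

/p/ — word-initial; rule 1 does not apply here → [p].
/o/ (between /p/ and /k/) fails the environment for rule 2, so it stays [o].
/k/ — between /o/ and /i/, immediately before a stressed vowel — surfaces as [kʰ] (rule 1).
/i/ — between /k/ and /s/; rule 2 does not apply here → [i].
/s/ (between /i/ and /t/): rule 3 targets it, but not between two vowels → unchanged [s].
/t/ (between /s/ and /a/) is in the target of rule 1 but the environment (immediately before a stressed vowel) is not met → [t].
/a/ — between /t/ and /s/; rule 2 does not apply here → [a].
/s/ — between /a/ and /f/; rule 3 does not apply here → [s].
/f/ (between /s/ and /a/): rule 3 targets it, but not between two vowels → unchanged [f].
/a/ — between /f/ and /m/, before a nasal consonant — surfaces as [ã] (rule 2).
/m/ (word-final): no rule targets it → [m].

[poˈkʰistasfãm]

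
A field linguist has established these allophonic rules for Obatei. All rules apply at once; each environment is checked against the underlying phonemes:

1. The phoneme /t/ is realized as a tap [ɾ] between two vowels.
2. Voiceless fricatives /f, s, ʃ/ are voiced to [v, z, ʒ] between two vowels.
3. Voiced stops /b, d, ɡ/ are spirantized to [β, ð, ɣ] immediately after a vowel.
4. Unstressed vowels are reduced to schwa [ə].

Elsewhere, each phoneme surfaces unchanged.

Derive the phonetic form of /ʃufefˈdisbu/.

/ʃ/ (word-initial): rule 2 targets it, but not between two vowels → unchanged [ʃ].
Rule 4 applies to /u/ (between /ʃ/ and /f/: in an unstressed syllable) → [ə].
/f/ (between /u/ and /e/): between two vowels, so rule 2 applies → [v].
/e/ (between /f/ and /f/) occurs in an unstressed syllable → [ə] by rule 4.
/f/ — between /e/ and /d/; rule 2 does not apply here → [f].
/d/ — between /f/ and /i/; rule 3 does not apply here → [d].
/i/ (between /d/ and /s/) fails the environment for rule 4, so it stays [i].
/s/ (between /i/ and /b/) fails the environment for rule 2, so it stays [s].
/b/ (between /s/ and /u/): rule 3 targets it, but not immediately after a vowel → unchanged [b].
Rule 4 applies to /u/ (word-final: in an unstressed syllable) → [ə].

[ʃəvəfˈdisbə]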